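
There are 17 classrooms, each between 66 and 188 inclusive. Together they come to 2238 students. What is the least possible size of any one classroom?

66

Minimizing one value means maximizing the remaining 16.
The other 16 can take up 16 × 188 = 3008 ≥ 2238 − 66, so one classroom can sit at its floor of 66.
Achievable: one at 66 and the other 16 totalling 2172, which fits since 16 × 66 ≤ 2172 ≤ 16 × 188.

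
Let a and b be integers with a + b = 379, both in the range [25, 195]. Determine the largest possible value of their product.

With a + b fixed, ab peaks when the two are closest together.
Taking a = 189 and b = 190 (both in [25, 195]) gives ab = 35910.

35910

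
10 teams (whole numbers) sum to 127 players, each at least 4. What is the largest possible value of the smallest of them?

If every one of the 10 were at least 13, the total would be at least 10 × 13 = 130 > 127.
Achievable: 3 of them at 12 and 7 at 13 total 127.

12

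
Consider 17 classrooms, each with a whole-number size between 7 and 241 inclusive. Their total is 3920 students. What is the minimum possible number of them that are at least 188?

Each value short of 188 is at most 187, costing at least 241 − 187 = 54 against the maximum total of 4097.
We can afford to lose at most 4097 − 3920 = 177, so at most ⌊177/54⌋ = 3 fall short, and at least 14 are ≥ 188.
Exactly 14 works: 14 values at 241 and 3 at 187 total 3935; lower one of the high values by 15 (still ≥ 188) to hit 3920.

14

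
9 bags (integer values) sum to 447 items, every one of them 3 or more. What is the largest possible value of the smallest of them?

49

The average is 447/9 < 50, so some value is ≤ 49.
Achievable: 3 of them at 49 and 6 at 50 total 447.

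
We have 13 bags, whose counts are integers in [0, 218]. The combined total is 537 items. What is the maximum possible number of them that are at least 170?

If k of the values are ≥ 170, the total is ≥ 170k + 0(13 − k).
Setting 170k + 0(13 − k) ≤ 537 gives 170k ≤ 537, so k ≤ 3.
k = 3 is achieved by 3 values at 170 and 10 at 0, total 510; add 27 to one value (staying below 170) to reach 537.

3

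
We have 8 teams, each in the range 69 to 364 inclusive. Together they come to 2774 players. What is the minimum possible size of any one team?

226

Minimizing one value means maximizing the remaining 7.
The other 7 contribute at most 7 × 364 = 2548, leaving at least 2774 − 2548 = 226.
Since 226 ≥ 69, this is achievable: one at 226 and 7 at 364.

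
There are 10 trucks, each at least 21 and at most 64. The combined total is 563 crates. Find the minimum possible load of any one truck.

To make one truck as small as possible, make the other 9 as large as possible.
The other 9 can take up 9 × 64 = 576 ≥ 563 − 21, so one truck can sit at its floor of 21.
Achievable: one at 21 and the other 9 totalling 542, which fits since 9 × 21 ≤ 542 ≤ 9 × 64.

21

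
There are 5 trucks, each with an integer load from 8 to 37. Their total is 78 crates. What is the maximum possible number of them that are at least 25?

2

If k of the values are ≥ 25, the total is ≥ 25k + 8(5 − k).
Setting 25k + 8(5 − k) ≤ 78 gives 17k ≤ 38, so k ≤ 2.
k = 2 is achieved by 2 values at 25 and 3 at 8, total 74; add 4 to one value (staying below 25) to reach 78.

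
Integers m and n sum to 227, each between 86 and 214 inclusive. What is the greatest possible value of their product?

12882

With m + n fixed, mn peaks when the two are closest together.
Taking m = 113 and n = 114 (both in [86, 214]) gives mn = 12882.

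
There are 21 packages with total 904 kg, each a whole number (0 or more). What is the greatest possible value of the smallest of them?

43

The average is 904/21 < 44, so some value is ≤ 43.
Achievable: 20 of them at 43 and 1 at 44 total 904.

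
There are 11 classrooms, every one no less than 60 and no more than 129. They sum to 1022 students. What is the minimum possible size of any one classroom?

To make one classroom as small as possible, make the other 10 as large as possible.
The other 10 can take up 10 × 129 = 1290 ≥ 1022 − 60, so one classroom can sit at its floor of 60.
Achievable: one at 60 and the other 10 totalling 962, which fits since 10 × 60 ≤ 962 ≤ 10 × 129.

60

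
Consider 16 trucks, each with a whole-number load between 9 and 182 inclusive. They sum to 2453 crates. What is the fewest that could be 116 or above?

Each value short of 116 is at most 115, costing at least 182 − 115 = 67 against the maximum total of 2912.
We can afford to lose at most 2912 − 2453 = 459, so at most ⌊459/67⌋ = 6 fall short, and at least 10 are ≥ 116.
Exactly 10 works: 10 values at 182 and 6 at 115 total 2510; lower one of the high values by 57 (still ≥ 116) to hit 2453.

10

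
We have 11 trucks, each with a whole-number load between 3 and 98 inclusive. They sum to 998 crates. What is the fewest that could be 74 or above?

8

Suppose at most 11 − j of them reach 74; then j values are ≤ 73 and the rest ≤ 98.
The total is then ≤ 73·j + 98·(11 − j) = 1078 − 25j. For this to be ≥ 998 we need j ≤ 3, so at least 11 − 3 = 8 must reach 74.
Exactly 8 works: 8 values at 98 and 3 at 73 total 1003; lower one of the high values by 5 (still ≥ 74) to hit 998.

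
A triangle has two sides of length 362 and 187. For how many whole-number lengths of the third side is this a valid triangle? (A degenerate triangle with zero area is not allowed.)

The triangle inequality gives |362 − 187| < c < 362 + 187, i.e. 175 < c < 549.
So c can be any integer from 176 to 548: 373 values.

373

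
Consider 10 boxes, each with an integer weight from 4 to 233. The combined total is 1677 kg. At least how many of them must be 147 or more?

3

Each value short of 147 is at most 146, costing at least 233 − 146 = 87 against the maximum total of 2330.
We can afford to lose at most 2330 − 1677 = 653, so at most ⌊653/87⌋ = 7 fall short, and at least 3 are ≥ 147.
Exactly 3 works: 3 values at 233 and 7 at 146 total 1721; lower one of the high values by 44 (still ≥ 147) to hit 1677.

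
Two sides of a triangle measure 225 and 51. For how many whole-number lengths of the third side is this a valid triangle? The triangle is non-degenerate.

The triangle inequality gives |225 − 51| < c < 225 + 51, i.e. 174 < c < 276.
So c can be any integer from 175 to 275: 101 values.

101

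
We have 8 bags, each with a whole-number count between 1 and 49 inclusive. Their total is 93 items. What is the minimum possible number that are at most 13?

Each value above 13 is at least 14, contributing at least 14 − 1 = 13 above the floor 1.
The sum exceeds the floor total 8 by 85, so at most ⌊85/13⌋ = 6 exceed 13, and at least 2 are ≤ 13.
Exactly 2 works: 2 values at 1 and 6 at 14 total 86; raise one of the low values by 7 (still ≤ 13) to hit 93.

2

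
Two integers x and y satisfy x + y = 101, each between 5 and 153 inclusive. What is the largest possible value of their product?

With x + y fixed, xy peaks when the two are closest together.
Taking x = 50 and y = 51 (both in [5, 153]) gives xy = 2550.

2550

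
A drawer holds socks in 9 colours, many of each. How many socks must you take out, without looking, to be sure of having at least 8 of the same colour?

In the worst case you draw 7 of each of the 9 colours: 9 × 7 = 63.
One more forces 8 of some colour, so 63 + 1 = 64.

64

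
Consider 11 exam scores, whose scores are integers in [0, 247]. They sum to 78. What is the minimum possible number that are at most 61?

Each value above 61 is at least 62, contributing at least 62 − 0 = 62 above the floor 0.
The sum exceeds the floor total 0 by 78, so at most ⌊78/62⌋ = 1 exceed 61, and at least 10 are ≤ 61.
Exactly 10 works: 10 values at 0 and 1 at 62 total 62; raise one of the low values by 16 (still ≤ 61) to hit 78.

10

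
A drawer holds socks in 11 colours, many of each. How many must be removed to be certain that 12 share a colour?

You could draw 11 of every colour without reaching 12 of any — 121 in all.
One more forces 12 of some colour, so 121 + 1 = 122.

122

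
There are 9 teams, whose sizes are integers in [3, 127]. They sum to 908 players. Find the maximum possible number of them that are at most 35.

Each value at 35 or below falls at least 127 − 35 = 92 short of the ceiling 127.
The ceiling total is 9 × 127 = 1143, and we need 908, so at most ⌊(1143 − 908)/92⌋ = 2 can be that low.
k = 2 is achieved by 2 values at 35 and 7 at 127, total 959; lower one of the 127's by 51 (still > 35) to reach 908.

2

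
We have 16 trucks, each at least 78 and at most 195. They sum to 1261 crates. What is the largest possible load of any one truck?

To make one truck as large as possible, make the other 15 as small as possible.
The other 15 contribute at least 15 × 78 = 1170, leaving at most 1261 − 1170 = 91.
Since 91 ≤ 195, this is achievable: one at 91 and 15 at 78.

91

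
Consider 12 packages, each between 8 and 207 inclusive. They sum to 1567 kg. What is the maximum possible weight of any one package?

To make one package as large as possible, make the other 11 as small as possible.
The other 11 contribute at least 11 × 8 = 88, leaving at most 1567 − 88 = 1479.
But each package is capped at 207, so the maximum is 207.
Achievable: one at 207 and the other 11 totalling 1360, which fits since 11 × 8 ≤ 1360 ≤ 11 × 207.

207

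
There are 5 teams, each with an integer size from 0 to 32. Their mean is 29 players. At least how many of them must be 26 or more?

The total is 5 × 29 = 145.
Each value short of 26 is at most 25, costing at least 32 − 25 = 7 against the maximum total of 160.
We can afford to lose at most 160 − 145 = 15, so at most ⌊15/7⌋ = 2 fall short, and at least 3 are ≥ 26.
Exactly 3 works: 3 values at 32 and 2 at 25 total 146; lower one of the high values by 1 (still ≥ 26) to hit 145.

3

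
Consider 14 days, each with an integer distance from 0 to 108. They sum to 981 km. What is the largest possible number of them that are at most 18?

Each value at 18 or below falls at least 108 − 18 = 90 short of the ceiling 108.
The ceiling total is 14 × 108 = 1512, and we need 981, so at most ⌊(1512 − 981)/90⌋ = 5 can be that low.
k = 5 is achieved by 5 values at 18 and 9 at 108, total 1062; lower one of the 108's by 81 (still > 18) to reach 981.

5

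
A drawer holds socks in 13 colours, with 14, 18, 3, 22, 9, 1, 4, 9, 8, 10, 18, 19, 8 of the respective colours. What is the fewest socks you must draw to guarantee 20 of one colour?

141

In the worst case you take as many as possible of each colour without reaching 20: 14 + 18 + 3 + 19 + 9 + 1 + 4 + 9 + 8 + 10 + 18 + 19 + 8 = 140.
The next one must give 20 of some colour, so 140 + 1 = 141.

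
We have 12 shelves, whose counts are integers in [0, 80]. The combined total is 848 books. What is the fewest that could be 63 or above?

6

If only k of them are at least 63, the other 12 − k are at most 62, so the total is at most k·80 + (12 − k)·62.
This must reach 848, so k·80 + (12 − k)·62 ≥ 848, giving k ≥ 6.
Exactly 6 works: 6 values at 80 and 6 at 62 total 852; lower one of the high values by 4 (still ≥ 63) to hit 848.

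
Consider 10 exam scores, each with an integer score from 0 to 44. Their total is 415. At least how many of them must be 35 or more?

Each value short of 35 is at most 34, costing at least 44 − 34 = 10 against the maximum total of 440.
We can afford to lose at most 440 − 415 = 25, so at most ⌊25/10⌋ = 2 fall short, and at least 8 are ≥ 35.
Exactly 8 works: 8 values at 44 and 2 at 34 total 420; lower one of the high values by 5 (still ≥ 35) to hit 415.

8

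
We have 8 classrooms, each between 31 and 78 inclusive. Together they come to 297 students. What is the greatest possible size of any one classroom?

To make one classroom as large as possible, make the other 7 as small as possible.
The other 7 contribute at least 7 × 31 = 217, leaving at most 297 − 217 = 80.
But each classroom is capped at 78, so the maximum is 78.
Achievable: one at 78 and the other 7 totalling 219, which fits since 7 × 31 ≤ 219 ≤ 7 × 78.

78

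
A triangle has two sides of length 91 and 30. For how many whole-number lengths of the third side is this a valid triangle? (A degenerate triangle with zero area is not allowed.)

59

The triangle inequality gives |91 − 30| < c < 91 + 30, i.e. 61 < c < 121.
So c can be any integer from 62 to 120: 59 values.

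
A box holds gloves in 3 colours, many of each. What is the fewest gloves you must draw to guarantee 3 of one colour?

You could draw 2 of every colour without reaching 3 of any — 6 in all.
One more forces 3 of some colour, so 6 + 1 = 7.

7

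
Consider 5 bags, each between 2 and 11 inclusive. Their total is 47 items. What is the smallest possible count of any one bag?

Minimizing one value means maximizing the remaining 4.
The other 4 contribute at most 4 × 11 = 44, leaving at least 47 − 44 = 3.
Since 3 ≥ 2, this is achievable: one at 3 and 4 at 11.

3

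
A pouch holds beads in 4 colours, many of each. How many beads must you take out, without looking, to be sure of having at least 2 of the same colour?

You could draw 1 of every colour without reaching 2 of any — 4 in all.
One more forces 2 of some colour, so 4 + 1 = 5.

5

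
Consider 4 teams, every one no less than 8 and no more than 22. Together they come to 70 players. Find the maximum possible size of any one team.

Maximizing one value means minimizing the remaining 3.
The other 3 contribute at least 3 × 8 = 24, leaving at most 70 − 24 = 46.
But each team is capped at 22, so the maximum is 22.
Achievable: one at 22 and the other 3 totalling 48, which fits since 3 × 8 ≤ 48 ≤ 3 × 22.

22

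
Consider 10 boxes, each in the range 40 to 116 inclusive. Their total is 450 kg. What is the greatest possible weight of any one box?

90

To make one box as large as possible, make the other 9 as small as possible.
The other 9 contribute at least 9 × 40 = 360, leaving at most 450 − 360 = 90.
Since 90 ≤ 116, this is achievable: one at 90 and 9 at 40.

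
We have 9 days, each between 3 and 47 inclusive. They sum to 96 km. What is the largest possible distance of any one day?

47

Maximizing one value means minimizing the remaining 8.
The other 8 contribute at least 8 × 3 = 24, leaving at most 96 − 24 = 72.
But each day is capped at 47, so the maximum is 47.
Achievable: one at 47 and the other 8 totalling 49, which fits since 8 × 3 ≤ 49 ≤ 8 × 47.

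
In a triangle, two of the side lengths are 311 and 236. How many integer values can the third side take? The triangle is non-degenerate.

The triangle inequality gives |311 − 236| < c < 311 + 236, i.e. 75 < c < 547.
So c can be any integer from 76 to 546: 471 values.

471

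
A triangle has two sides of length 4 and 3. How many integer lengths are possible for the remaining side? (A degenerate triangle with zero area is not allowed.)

5

The triangle inequality gives |4 − 3| < c < 4 + 3, i.e. 1 < c < 7.
So c can be any integer from 2 to 6: 5 values.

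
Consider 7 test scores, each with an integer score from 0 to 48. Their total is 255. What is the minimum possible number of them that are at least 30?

3

Suppose at most 7 − j of them reach 30; then j values are ≤ 29 and the rest ≤ 48.
The total is then ≤ 29·j + 48·(7 − j) = 336 − 19j. For this to be ≥ 255 we need j ≤ 4, so at least 7 − 4 = 3 must reach 30.
Exactly 3 works: 3 values at 48 and 4 at 29 total 260; lower one of the high values by 5 (still ≥ 30) to hit 255.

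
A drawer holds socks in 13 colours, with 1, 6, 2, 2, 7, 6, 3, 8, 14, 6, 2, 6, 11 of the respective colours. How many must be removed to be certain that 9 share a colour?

In the worst case you take as many as possible of each colour without reaching 9: 1 + 6 + 2 + 2 + 7 + 6 + 3 + 8 + 8 + 6 + 2 + 6 + 8 = 65.
The next one must give 9 of some colour, so 65 + 1 = 66.

66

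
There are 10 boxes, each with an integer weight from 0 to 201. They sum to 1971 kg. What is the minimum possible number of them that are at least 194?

6

Suppose at most 10 − j of them reach 194; then j values are ≤ 193 and the rest ≤ 201.
The total is then ≤ 193·j + 201·(10 − j) = 2010 − 8j. For this to be ≥ 1971 we need j ≤ 4, so at least 10 − 4 = 6 must reach 194.
Exactly 6 works: 6 values at 201 and 4 at 193 total 1978; lower one of the high values by 7 (still ≥ 194) to hit 1971.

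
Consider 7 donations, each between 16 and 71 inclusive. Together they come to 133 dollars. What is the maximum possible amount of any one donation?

Maximizing one value means minimizing the remaining 6.
The other 6 contribute at least 6 × 16 = 96, leaving at most 133 − 96 = 37.
Since 37 ≤ 71, this is achievable: one at 37 and 6 at 16.

37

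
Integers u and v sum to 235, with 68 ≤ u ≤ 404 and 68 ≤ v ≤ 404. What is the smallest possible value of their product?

For a fixed sum, uv is smallest when u and v are as far apart as possible.
At the endpoint u = 68, v = 235 − 68 = 167, so uv = 68 × 167 = 11356.

11356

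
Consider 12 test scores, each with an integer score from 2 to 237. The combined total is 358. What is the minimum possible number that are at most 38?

Each value above 38 is at least 39, contributing at least 39 − 2 = 37 above the floor 2.
The sum exceeds the floor total 24 by 334, so at most ⌊334/37⌋ = 9 exceed 38, and at least 3 are ≤ 38.
Exactly 3 works: 3 values at 2 and 9 at 39 total 357; raise one of the low values by 1 (still ≤ 38) to hit 358.

3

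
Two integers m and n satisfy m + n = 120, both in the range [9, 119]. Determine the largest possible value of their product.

mn = m(120 − m) is maximized when m is as near 120/2 as the bounds allow.
Taking m = 60 and n = 60 (both in [9, 119]) gives mn = 3600.

3600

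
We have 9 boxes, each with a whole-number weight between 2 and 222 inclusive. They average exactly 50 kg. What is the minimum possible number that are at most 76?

The total is 9 × 50 = 450.
Each value above 76 is at least 77, contributing at least 77 − 2 = 75 above the floor 2.
The sum exceeds the floor total 18 by 432, so at most ⌊432/75⌋ = 5 exceed 76, and at least 4 are ≤ 76.
Exactly 4 works: 4 values at 2 and 5 at 77 total 393; raise one of the low values by 57 (still ≤ 76) to hit 450.

4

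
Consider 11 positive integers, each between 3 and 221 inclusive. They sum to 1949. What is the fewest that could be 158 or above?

4

Suppose at most 11 − j of them reach 158; then j values are ≤ 157 and the rest ≤ 221.
The total is then ≤ 157·j + 221·(11 − j) = 2431 − 64j. For this to be ≥ 1949 we need j ≤ 7, so at least 11 − 7 = 4 must reach 158.
Exactly 4 works: 4 values at 221 and 7 at 157 total 1983; lower one of the high values by 34 (still ≥ 158) to hit 1949.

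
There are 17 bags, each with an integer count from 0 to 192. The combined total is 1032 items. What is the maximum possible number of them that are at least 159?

6

Suppose k of them are at least 159. Those contribute at least 159 each and the other 17 − k at least 0 each.
So the total is at least 159k + 0(17 − k) = 0 + 159k. This must be ≤ 1032, giving k ≤ 6.
k = 6 is achieved by 6 values at 159 and 11 at 0, total 954; add 78 to one value (staying below 159) to reach 1032.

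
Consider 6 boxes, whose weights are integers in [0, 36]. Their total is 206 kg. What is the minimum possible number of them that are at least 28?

If only k of them are at least 28, the other 6 − k are at most 27, so the total is at most k·36 + (6 − k)·27.
This must reach 206, so k·36 + (6 − k)·27 ≥ 206, giving k ≥ 5.
Exactly 5 works: 5 values at 36 and 1 at 27 total 207; lower one of the high values by 1 (still ≥ 28) to hit 206.

5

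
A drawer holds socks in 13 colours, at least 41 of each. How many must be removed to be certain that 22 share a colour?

274

You could draw 21 of every colour without reaching 22 of any — 273 in all.
One more forces 22 of some colour, so 273 + 1 = 274.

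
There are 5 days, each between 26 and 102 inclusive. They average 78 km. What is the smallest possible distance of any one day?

26

To make one day as small as possible, make the other 4 as large as possible.
The total is 5 × 78 = 390.
The other 4 can take up 4 × 102 = 408 ≥ 390 − 26, so one day can sit at its floor of 26.
Achievable: one at 26 and the other 4 totalling 364, which fits since 4 × 26 ≤ 364 ≤ 4 × 102.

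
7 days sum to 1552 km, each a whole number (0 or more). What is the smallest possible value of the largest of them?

Some value must be at least ⌈1552/7⌉ = 222, since 7 × 221 = 1547 < 1552.
Taking 2 copies of 221 and 5 copies of 222 gives exactly 1552, so 222 is attained.

222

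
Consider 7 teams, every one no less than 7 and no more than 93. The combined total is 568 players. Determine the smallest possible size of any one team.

10

To make one team as small as possible, make the other 6 as large as possible.
The other 6 contribute at most 6 × 93 = 558, leaving at least 568 − 558 = 10.
Since 10 ≥ 7, this is achievable: one at 10 and 6 at 93.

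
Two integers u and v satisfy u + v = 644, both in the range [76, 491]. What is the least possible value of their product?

uv = u(644 − u) is concave in u, so over [153, 491] it is minimized at an endpoint.
The extreme feasible split is u = 153, v = 491, giving uv = 75123.

75123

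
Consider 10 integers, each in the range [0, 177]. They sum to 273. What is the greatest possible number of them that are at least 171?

1

With k values at 171 or above and the rest at least 0, the sum is at least 0 + 171k.
Since the sum is 273, we need 171k ≤ 273, i.e. k ≤ 1.
k = 1 is achieved by 1 value at 171 and 9 at 0, total 171; add 102 to one value (staying below 171) to reach 273.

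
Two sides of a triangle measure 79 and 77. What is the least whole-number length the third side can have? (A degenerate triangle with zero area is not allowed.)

3

The third side must exceed |79 − 77| = 2.
The smallest integer above 2 is 3.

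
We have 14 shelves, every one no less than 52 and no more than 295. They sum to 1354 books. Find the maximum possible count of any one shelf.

To make one shelf as large as possible, make the other 13 as small as possible.
The other 13 contribute at least 13 × 52 = 676, leaving at most 1354 − 676 = 678.
But each shelf is capped at 295, so the maximum is 295.
Achievable: one at 295 and the other 13 totalling 1059, which fits since 13 × 52 ≤ 1059 ≤ 13 × 295.

295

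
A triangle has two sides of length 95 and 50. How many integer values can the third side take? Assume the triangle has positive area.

The triangle inequality gives |95 − 50| < c < 95 + 50, i.e. 45 < c < 145.
So c can be any integer from 46 to 144: 99 values.

99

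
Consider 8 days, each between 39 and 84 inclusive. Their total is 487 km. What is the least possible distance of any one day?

39

Minimizing one value means maximizing the remaining 7.
The other 7 can take up 7 × 84 = 588 ≥ 487 − 39, so one day can sit at its floor of 39.
Achievable: one at 39 and the other 7 totalling 448, which fits since 7 × 39 ≤ 448 ≤ 7 × 84.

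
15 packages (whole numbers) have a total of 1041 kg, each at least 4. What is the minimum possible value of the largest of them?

70

The 15 values sum to 1041, so their maximum is at least ⌈1041/15⌉ = 70.
Equality holds with 6 values of 70 and 9 values of 69.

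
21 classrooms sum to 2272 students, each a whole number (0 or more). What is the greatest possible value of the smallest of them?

If every one of the 21 were at least 109, the total would be at least 21 × 109 = 2289 > 2272.
Equality holds with 17 values of 108 and 4 values of 109.

108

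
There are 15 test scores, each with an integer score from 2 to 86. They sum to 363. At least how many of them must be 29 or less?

Let j be the number exceeding 29. Then the total is ≥ 30·j + 2·(15 − j) = 30 + 28j.
So 28j ≤ 333 and j ≤ 11; hence at least 15 − 11 = 4 are ≤ 29.
Exactly 4 works: 4 values at 2 and 11 at 30 total 338; raise one of the low values by 25 (still ≤ 29) to hit 363.

4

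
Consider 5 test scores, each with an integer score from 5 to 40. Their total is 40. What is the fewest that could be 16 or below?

Let j be the number exceeding 16. Then the total is ≥ 17·j + 5·(5 − j) = 25 + 12j.
So 12j ≤ 15 and j ≤ 1; hence at least 5 − 1 = 4 are ≤ 16.
Exactly 4 works: 4 values at 5 and 1 at 17 total 37; raise one of the low values by 3 (still ≤ 16) to hit 40.

4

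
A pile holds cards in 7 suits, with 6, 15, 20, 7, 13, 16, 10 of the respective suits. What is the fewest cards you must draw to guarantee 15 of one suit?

In the worst case you take as many as possible of each suit without reaching 15: 6 + 14 + 14 + 7 + 13 + 14 + 10 = 78.
The next one must give 15 of some suit, so 78 + 1 = 79.

79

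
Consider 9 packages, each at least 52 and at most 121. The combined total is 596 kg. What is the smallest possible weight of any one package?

Minimizing one value means maximizing the remaining 8.
The other 8 can take up 8 × 121 = 968 ≥ 596 − 52, so one package can sit at its floor of 52.
Achievable: one at 52 and the other 8 totalling 544, which fits since 8 × 52 ≤ 544 ≤ 8 × 121.

52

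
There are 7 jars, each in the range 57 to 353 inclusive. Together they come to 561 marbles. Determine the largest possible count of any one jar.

219

Maximizing one value means minimizing the remaining 6.
The other 6 contribute at least 6 × 57 = 342, leaving at most 561 − 342 = 219.
Since 219 ≤ 353, this is achievable: one at 219 and 6 at 57.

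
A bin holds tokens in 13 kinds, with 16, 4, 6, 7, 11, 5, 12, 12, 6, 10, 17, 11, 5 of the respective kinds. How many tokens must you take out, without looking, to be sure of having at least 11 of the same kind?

104

In the worst case you take as many as possible of each kind without reaching 11: 10 + 4 + 6 + 7 + 10 + 5 + 10 + 10 + 6 + 10 + 10 + 10 + 5 = 103.
The next one must give 11 of some kind, so 103 + 1 = 104.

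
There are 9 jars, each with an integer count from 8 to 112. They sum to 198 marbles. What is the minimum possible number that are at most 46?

Let j be the number exceeding 46. Then the total is ≥ 47·j + 8·(9 − j) = 72 + 39j.
So 39j ≤ 126 and j ≤ 3; hence at least 9 − 3 = 6 are ≤ 46.
Exactly 6 works: 6 values at 8 and 3 at 47 total 189; raise one of the low values by 9 (still ≤ 46) to hit 198.

6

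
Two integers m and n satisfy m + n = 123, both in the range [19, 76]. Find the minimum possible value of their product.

mn = m(123 − m) is concave in m, so over [47, 76] it is minimized at an endpoint.
At the endpoint m = 47, n = 123 − 47 = 76, so mn = 47 × 76 = 3572.

3572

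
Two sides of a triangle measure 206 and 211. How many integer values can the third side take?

The triangle inequality gives |206 − 211| < c < 206 + 211, i.e. 5 < c < 417.
So c can be any integer from 6 to 416: 411 values.

411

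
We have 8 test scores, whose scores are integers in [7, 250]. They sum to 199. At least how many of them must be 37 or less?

Each value above 37 is at least 38, contributing at least 38 − 7 = 31 above the floor 7.
The sum exceeds the floor total 56 by 143, so at most ⌊143/31⌋ = 4 exceed 37, and at least 4 are ≤ 37.
Exactly 4 works: 4 values at 7 and 4 at 38 total 180; raise one of the low values by 19 (still ≤ 37) to hit 199.

4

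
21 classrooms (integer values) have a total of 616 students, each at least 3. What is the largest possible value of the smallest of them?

The average is 616/21 < 30, so some value is ≤ 29.
Equality holds with 14 values of 29 and 7 values of 30.

29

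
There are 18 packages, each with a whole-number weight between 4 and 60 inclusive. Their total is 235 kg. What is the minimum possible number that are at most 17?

7

If only k of them are at most 17, the other 18 − k are at least 18, so the total is at least (18 − k)·18 + k·4.
This is ≤ 235, so (18 − k)·18 + 4k ≤ 235, which gives k ≥ 7.
Exactly 7 works: 7 values at 4 and 11 at 18 total 226; raise one of the low values by 9 (still ≤ 17) to hit 235.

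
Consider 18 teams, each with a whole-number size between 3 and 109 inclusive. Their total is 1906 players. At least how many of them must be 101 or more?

If only k of them are at least 101, the other 18 − k are at most 100, so the total is at most k·109 + (18 − k)·100.
This must reach 1906, so k·109 + (18 − k)·100 ≥ 1906, giving k ≥ 12.
Exactly 12 works: 12 values at 109 and 6 at 100 total 1908; lower one of the high values by 2 (still ≥ 101) to hit 1906.

12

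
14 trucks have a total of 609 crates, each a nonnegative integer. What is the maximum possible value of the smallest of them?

43

The 14 values sum to 609, so their minimum is at most ⌊609/14⌋ = 43.
Achievable: 7 of them at 43 and 7 at 44 total 609.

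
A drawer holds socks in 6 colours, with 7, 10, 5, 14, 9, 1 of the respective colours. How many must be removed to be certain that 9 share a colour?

In the worst case you take as many as possible of each colour without reaching 9: 7 + 8 + 5 + 8 + 8 + 1 = 37.
The next one must give 9 of some colour, so 37 + 1 = 38.

38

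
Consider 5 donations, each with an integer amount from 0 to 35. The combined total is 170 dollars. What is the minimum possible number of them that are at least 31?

Suppose at most 5 − j of them reach 31; then j values are ≤ 30 and the rest ≤ 35.
The total is then ≤ 30·j + 35·(5 − j) = 175 − 5j. For this to be ≥ 170 we need j ≤ 1, so at least 5 − 1 = 4 must reach 31.
Exactly 4 works: 4 values at 35 and 1 at 30 total 170.

4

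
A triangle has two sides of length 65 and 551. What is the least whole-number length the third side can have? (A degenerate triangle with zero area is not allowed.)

487

The third side must exceed |65 − 551| = 486.
The smallest integer above 486 is 487.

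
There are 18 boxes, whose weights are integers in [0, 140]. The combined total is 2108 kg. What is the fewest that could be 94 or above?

If only k of them are at least 94, the other 18 − k are at most 93, so the total is at most k·140 + (18 − k)·93.
This must reach 2108, so k·140 + (18 − k)·93 ≥ 2108, giving k ≥ 10.
Exactly 10 works: 10 values at 140 and 8 at 93 total 2144; lower one of the high values by 36 (still ≥ 94) to hit 2108.

10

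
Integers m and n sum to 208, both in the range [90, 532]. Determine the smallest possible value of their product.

10620

Since m + n is fixed, pushing one of them to its bound minimizes the product.
At the endpoint m = 90, n = 208 − 90 = 118, so mn = 90 × 118 = 10620.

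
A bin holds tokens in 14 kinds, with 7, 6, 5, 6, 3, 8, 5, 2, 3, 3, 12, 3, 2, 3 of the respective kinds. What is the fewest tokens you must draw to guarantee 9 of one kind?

65

In the worst case you take as many as possible of each kind without reaching 9: 7 + 6 + 5 + 6 + 3 + 8 + 5 + 2 + 3 + 3 + 8 + 3 + 2 + 3 = 64.
The next one must give 9 of some kind, so 64 + 1 = 65.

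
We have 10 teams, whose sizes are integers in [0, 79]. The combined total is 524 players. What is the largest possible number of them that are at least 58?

With k values at 58 or above and the rest at least 0, the sum is at least 0 + 58k.
Since the sum is 524, we need 58k ≤ 524, i.e. k ≤ 9.
k = 9 is achieved by 9 values at 58 and 1 at 0, total 522; add 2 to one value (staying below 58) to reach 524.

9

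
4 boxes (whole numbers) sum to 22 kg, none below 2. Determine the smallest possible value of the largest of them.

Some value must be at least ⌈22/4⌉ = 6, since 4 × 5 = 20 < 22.
Equality holds with 2 values of 6 and 2 values of 5.

6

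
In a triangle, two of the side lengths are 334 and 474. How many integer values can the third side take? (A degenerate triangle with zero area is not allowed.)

The triangle inequality gives |334 − 474| < c < 334 + 474, i.e. 140 < c < 808.
So c can be any integer from 141 to 807: 667 values.

667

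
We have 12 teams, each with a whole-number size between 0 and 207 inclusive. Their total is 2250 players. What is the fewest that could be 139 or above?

9

If only k of them are at least 139, the other 12 − k are at most 138, so the total is at most k·207 + (12 − k)·138.
This must reach 2250, so k·207 + (12 − k)·138 ≥ 2250, giving k ≥ 9.
Exactly 9 works: 9 values at 207 and 3 at 138 total 2277; lower one of the high values by 27 (still ≥ 139) to hit 2250.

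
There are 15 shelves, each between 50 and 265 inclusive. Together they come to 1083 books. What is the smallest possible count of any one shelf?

To make one shelf as small as possible, make the other 14 as large as possible.
The other 14 can take up 14 × 265 = 3710 ≥ 1083 − 50, so one shelf can sit at its floor of 50.
Achievable: one at 50 and the other 14 totalling 1033, which fits since 14 × 50 ≤ 1033 ≤ 14 × 265.

50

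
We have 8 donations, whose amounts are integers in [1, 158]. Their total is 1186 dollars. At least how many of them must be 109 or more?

7

Suppose at most 8 − j of them reach 109; then j values are ≤ 108 and the rest ≤ 158.
The total is then ≤ 108·j + 158·(8 − j) = 1264 − 50j. For this to be ≥ 1186 we need j ≤ 1, so at least 8 − 1 = 7 must reach 109.
Exactly 7 works: 7 values at 158 and 1 at 108 total 1214; lower one of the high values by 28 (still ≥ 109) to hit 1186.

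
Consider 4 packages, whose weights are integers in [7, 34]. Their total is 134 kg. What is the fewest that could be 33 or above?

3

Each value short of 33 is at most 32, costing at least 34 − 32 = 2 against the maximum total of 136.
We can afford to lose at most 136 − 134 = 2, so at most ⌊2/2⌋ = 1 fall short, and at least 3 are ≥ 33.
Exactly 3 works: 3 values at 34 and 1 at 32 total 134.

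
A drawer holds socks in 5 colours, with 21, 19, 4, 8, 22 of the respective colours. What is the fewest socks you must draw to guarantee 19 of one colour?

In the worst case you take as many as possible of each colour without reaching 19: 18 + 18 + 4 + 8 + 18 = 66.
The next one must give 19 of some colour, so 66 + 1 = 67.

67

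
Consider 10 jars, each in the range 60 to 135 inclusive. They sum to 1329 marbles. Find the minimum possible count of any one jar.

To make one jar as small as possible, make the other 9 as large as possible.
The other 9 contribute at most 9 × 135 = 1215, leaving at least 1329 − 1215 = 114.
Since 114 ≥ 60, this is achievable: one at 114 and 9 at 135.

114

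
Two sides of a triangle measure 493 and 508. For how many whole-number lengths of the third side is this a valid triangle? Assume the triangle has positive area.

The triangle inequality gives |493 − 508| < c < 493 + 508, i.e. 15 < c < 1001.
So c can be any integer from 16 to 1000: 985 values.

985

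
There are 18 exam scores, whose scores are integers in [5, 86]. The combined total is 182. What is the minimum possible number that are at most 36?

16

Let j be the number exceeding 36. Then the total is ≥ 37·j + 5·(18 − j) = 90 + 32j.
So 32j ≤ 92 and j ≤ 2; hence at least 18 − 2 = 16 are ≤ 36.
Exactly 16 works: 16 values at 5 and 2 at 37 total 154; raise one of the low values by 28 (still ≤ 36) to hit 182.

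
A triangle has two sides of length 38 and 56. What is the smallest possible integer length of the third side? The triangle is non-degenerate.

19

The third side must exceed |38 − 56| = 18.
The smallest integer above 18 is 19.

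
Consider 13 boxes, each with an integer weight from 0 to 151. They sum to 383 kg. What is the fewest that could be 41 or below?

Let j be the number exceeding 41. Then the total is ≥ 42·j + 0·(13 − j) = 0 + 42j.
So 42j ≤ 383 and j ≤ 9; hence at least 13 − 9 = 4 are ≤ 41.
Exactly 4 works: 4 values at 0 and 9 at 42 total 378; raise one of the low values by 5 (still ≤ 41) to hit 383.

4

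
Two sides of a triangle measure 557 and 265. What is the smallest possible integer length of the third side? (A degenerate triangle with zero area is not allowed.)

The third side must exceed |557 − 265| = 292.
The smallest integer above 292 is 293.

293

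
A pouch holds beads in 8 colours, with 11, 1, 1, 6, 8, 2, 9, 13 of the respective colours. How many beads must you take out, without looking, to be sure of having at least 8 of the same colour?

In the worst case you take as many as possible of each colour without reaching 8: 7 + 1 + 1 + 6 + 7 + 2 + 7 + 7 = 38.
The next one must give 8 of some colour, so 38 + 1 = 39.

39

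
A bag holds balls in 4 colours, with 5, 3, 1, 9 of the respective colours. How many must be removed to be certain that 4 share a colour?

In the worst case you take as many as possible of each colour without reaching 4: 3 + 3 + 1 + 3 = 10.
The next one must give 4 of some colour, so 10 + 1 = 11.

11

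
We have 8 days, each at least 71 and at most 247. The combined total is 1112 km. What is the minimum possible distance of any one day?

Minimizing one value means maximizing the remaining 7.
The other 7 can take up 7 × 247 = 1729 ≥ 1112 − 71, so one day can sit at its floor of 71.
Achievable: one at 71 and the other 7 totalling 1041, which fits since 7 × 71 ≤ 1041 ≤ 7 × 247.

71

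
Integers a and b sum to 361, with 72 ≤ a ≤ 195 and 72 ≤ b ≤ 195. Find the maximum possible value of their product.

For a fixed sum, the product ab is largest when a and b are as close as possible.
Taking a = 180 and b = 181 (both in [72, 195]) gives ab = 32580.

32580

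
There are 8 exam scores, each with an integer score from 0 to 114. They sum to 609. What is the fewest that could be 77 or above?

1

If only k of them are at least 77, the other 8 − k are at most 76, so the total is at most k·114 + (8 − k)·76.
This must reach 609, so k·114 + (8 − k)·76 ≥ 609, giving k ≥ 1.
Exactly 1 works: 1 value at 114 and 7 at 76 total 646; lower one of the high values by 37 (still ≥ 77) to hit 609.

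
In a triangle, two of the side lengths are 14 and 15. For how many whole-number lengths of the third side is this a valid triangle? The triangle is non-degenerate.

27

The triangle inequality gives |14 − 15| < c < 14 + 15, i.e. 1 < c < 29.
So c can be any integer from 2 to 28: 27 values.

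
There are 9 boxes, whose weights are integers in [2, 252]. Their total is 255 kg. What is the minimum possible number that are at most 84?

7

Each value above 84 is at least 85, contributing at least 85 − 2 = 83 above the floor 2.
The sum exceeds the floor total 18 by 237, so at most ⌊237/83⌋ = 2 exceed 84, and at least 7 are ≤ 84.
Exactly 7 works: 7 values at 2 and 2 at 85 total 184; raise one of the low values by 71 (still ≤ 84) to hit 255.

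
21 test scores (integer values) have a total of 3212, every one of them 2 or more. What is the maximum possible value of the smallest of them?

The average is 3212/21 < 153, so some value is ≤ 152.
Taking 1 copy of 152 and 20 copies of 153 gives exactly 3212, so 152 is attained.

152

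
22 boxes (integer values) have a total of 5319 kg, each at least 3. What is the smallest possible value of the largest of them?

242

The average is 5319/22 > 241, so not all 22 can be 241 or less; the largest is ≥ 242.
Equality holds with 17 values of 242 and 5 values of 241.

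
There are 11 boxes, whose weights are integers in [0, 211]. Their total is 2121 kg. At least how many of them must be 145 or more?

Each value short of 145 is at most 144, costing at least 211 − 144 = 67 against the maximum total of 2321.
We can afford to lose at most 2321 − 2121 = 200, so at most ⌊200/67⌋ = 2 fall short, and at least 9 are ≥ 145.
Exactly 9 works: 9 values at 211 and 2 at 144 total 2187; lower one of the high values by 66 (still ≥ 145) to hit 2121.

9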